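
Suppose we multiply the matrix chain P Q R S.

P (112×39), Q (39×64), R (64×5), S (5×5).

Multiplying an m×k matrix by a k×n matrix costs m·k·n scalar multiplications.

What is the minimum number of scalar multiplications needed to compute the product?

35295

Adjacent pairs: PQ = 112·39·64 = 279552; QR = 39·64·5 = 12480; RS = 64·5·5 = 1600.
Length 3: P..R: k=1: 0+12480+112·39·5=34320; k=2: 279552+0+112·64·5=315392 → min 34320 | Q..S: k=2: 0+1600+39·64·5=14080; k=3: 12480+0+39·5·5=13455 → min 13455.
Length 4: P..S: k=1: 0+13455+112·39·5=35295; k=2: 279552+1600+112·64·5=316992; k=3: 34320+0+112·5·5=37120 → min 35295.
Optimal order: (P ((Q R) S)) with cost 35295.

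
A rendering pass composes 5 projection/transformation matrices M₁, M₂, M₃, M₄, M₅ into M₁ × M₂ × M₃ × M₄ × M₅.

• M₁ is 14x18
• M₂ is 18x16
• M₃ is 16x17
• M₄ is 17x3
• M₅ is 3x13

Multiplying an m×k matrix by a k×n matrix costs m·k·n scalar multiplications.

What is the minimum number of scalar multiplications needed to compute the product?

Adjacent pairs: M₁M₂ = 14·18·16 = 4032; M₂M₃ = 18·16·17 = 4896; M₃M₄ = 16·17·3 = 816; M₄M₅ = 17·3·13 = 663.
Length 3: M₁..M₃: k=1: 0+4896+14·18·17=9180; k=2: 4032+0+14·16·17=7840 → min 7840 | M₂..M₄: k=2: 0+816+18·16·3=1680; k=3: 4896+0+18·17·3=5814 → min 1680 | M₃..M₅: k=3: 0+663+16·17·13=4199; k=4: 816+0+16·3·13=1440 → min 1440.
Length 4: M₁..M₄: k=1: 0+1680+14·18·3=2436; k=2: 4032+816+14·16·3=5520; k=3: 7840+0+14·17·3=8554 → min 2436 | M₂..M₅: k=2: 0+1440+18·16·13=5184; k=3: 4896+663+18·17·13=9537; k=4: 1680+0+18·3·13=2382 → min 2382.
Length 5: M₁..M₅: k=1: 0+2382+14·18·13=5658; k=2: 4032+1440+14·16·13=8384; k=3: 7840+663+14·17·13=11597; k=4: 2436+0+14·3·13=2982 → min 2982.
Optimal order: ((M₁ × (M₂ × (M₃ × M₄))) × M₅) with cost 2982.

2982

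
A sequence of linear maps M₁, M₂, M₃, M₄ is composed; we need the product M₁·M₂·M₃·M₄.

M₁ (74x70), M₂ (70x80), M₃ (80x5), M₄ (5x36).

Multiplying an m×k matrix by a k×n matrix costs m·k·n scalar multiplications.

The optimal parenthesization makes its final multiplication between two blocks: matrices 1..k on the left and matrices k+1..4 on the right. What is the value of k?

Adjacent pairs: M₁M₂ = 74·70·80 = 414400; M₂M₃ = 70·80·5 = 28000; M₃M₄ = 80·5·36 = 14400.
Length 3: M₁..M₃: k=1: 0+28000+74·70·5=53900; k=2: 414400+0+74·80·5=444000 → min 53900 | M₂..M₄: k=2: 0+14400+70·80·36=216000; k=3: 28000+0+70·5·36=40600 → min 40600.
Top-level splits: k=1: (M₁..M₁)·(M₂..M₄) → 0+40600+74·70·36 = 227080; k=2: (M₁..M₂)·(M₃..M₄) → 414400+14400+74·80·36 = 641920; k=3: (M₁..M₃)·(M₄..M₄) → 53900+0+74·5·36 = 67220.
Best split is after M₃, i.e. k = 3.

3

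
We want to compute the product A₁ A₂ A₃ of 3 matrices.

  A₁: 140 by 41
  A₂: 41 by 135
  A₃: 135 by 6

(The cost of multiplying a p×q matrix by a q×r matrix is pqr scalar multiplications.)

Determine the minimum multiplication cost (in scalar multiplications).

67650

Order (A₁ (A₂ A₃)): (A₂ A₃): 41×135 by 135×6 → 41×6, cost 41·135·6 = 33210; (A₁ (A₂ A₃)): 140×41 by 41×6 → 140×6, cost 140·41·6 = 34440; cumulative 67650. Total 67650.
Order ((A₁ A₂) A₃): (A₁ A₂): 140×41 by 41×135 → 140×135, cost 140·41·135 = 774900; ((A₁ A₂) A₃): 140×135 by 135×6 → 140×6, cost 140·135·6 = 113400; cumulative 888300. Total 888300.
Minimum: 67650.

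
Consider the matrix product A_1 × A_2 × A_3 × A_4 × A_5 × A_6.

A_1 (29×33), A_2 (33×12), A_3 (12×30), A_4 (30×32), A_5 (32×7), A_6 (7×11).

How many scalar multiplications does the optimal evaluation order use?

20944

Adjacent pairs: A_1A_2 = 29·33·12 = 11484; A_2A_3 = 33·12·30 = 11880; A_3A_4 = 12·30·32 = 11520; A_4A_5 = 30·32·7 = 6720; A_5A_6 = 32·7·11 = 2464.
Length 3: A_1..A_3: k=1: 0+11880+29·33·30=40590; k=2: 11484+0+29·12·30=21924 → min 21924 | A_2..A_4: k=2: 0+11520+33·12·32=24192; k=3: 11880+0+33·30·32=43560 → min 24192 | A_3..A_5: k=3: 0+6720+12·30·7=9240; k=4: 11520+0+12·32·7=14208 → min 9240 | A_4..A_6: k=4: 0+2464+30·32·11=13024; k=5: 6720+0+30·7·11=9030 → min 9030.
Length 4: A_1..A_4: k=1: 0+24192+29·33·32=54816; k=2: 11484+11520+29·12·32=34140; k=3: 21924+0+29·30·32=49764 → min 34140 | A_2..A_5: k=2: 0+9240+33·12·7=12012; k=3: 11880+6720+33·30·7=25530; k=4: 24192+0+33·32·7=31584 → min 12012 | A_3..A_6: k=3: 0+9030+12·30·11=12990; k=4: 11520+2464+12·32·11=18208; k=5: 9240+0+12·7·11=10164 → min 10164.
Length 5: A_1..A_5: k=1: 0+12012+29·33·7=18711; k=2: 11484+9240+29·12·7=23160; k=3: 21924+6720+29·30·7=34734; k=4: 34140+0+29·32·7=40636 → min 18711 | A_2..A_6: k=2: 0+10164+33·12·11=14520; k=3: 11880+9030+33·30·11=31800; k=4: 24192+2464+33·32·11=38272; k=5: 12012+0+33·7·11=14553 → min 14520.
Length 6: A_1..A_6: k=1: 0+14520+29·33·11=25047; k=2: 11484+10164+29·12·11=25476; k=3: 21924+9030+29·30·11=40524; k=4: 34140+2464+29·32·11=46812; k=5: 18711+0+29·7·11=20944 → min 20944.
Optimal order: ((A_1 × (A_2 × (A_3 × (A_4 × A_5)))) × A_6) with cost 20944.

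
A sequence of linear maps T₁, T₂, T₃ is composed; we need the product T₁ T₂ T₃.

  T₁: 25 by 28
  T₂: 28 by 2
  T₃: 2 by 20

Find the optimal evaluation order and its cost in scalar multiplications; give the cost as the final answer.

2400

(T₁ (T₂ T₃)): cost 15120.
((T₁ T₂) T₃): cost 2400.
Optimal: ((T₁ T₂) T₃) with cost 2400.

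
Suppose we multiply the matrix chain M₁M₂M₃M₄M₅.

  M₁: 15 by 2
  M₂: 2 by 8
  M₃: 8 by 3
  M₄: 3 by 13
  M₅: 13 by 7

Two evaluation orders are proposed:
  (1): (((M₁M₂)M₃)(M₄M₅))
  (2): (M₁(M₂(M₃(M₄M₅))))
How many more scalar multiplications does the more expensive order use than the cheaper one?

Order (1) = (((M₁M₂)M₃)(M₄M₅)): (M₁M₂): 15×2 by 2×8 → 15×8, cost 15·2·8 = 240; ((M₁M₂)M₃): 15×8 by 8×3 → 15×3, cost 15·8·3 = 360; cumulative 600; (M₄M₅): 3×13 by 13×7 → 3×7, cost 3·13·7 = 273; (((M₁M₂)M₃)(M₄M₅)): 15×3 by 3×7 → 15×7, cost 15·3·7 = 315; cumulative 1188. Total 1188.
Order (2) = (M₁(M₂(M₃(M₄M₅)))): (M₄M₅): 3×13 by 13×7 → 3×7, cost 3·13·7 = 273; (M₃(M₄M₅)): 8×3 by 3×7 → 8×7, cost 8·3·7 = 168; cumulative 441; (M₂(M₃(M₄M₅))): 2×8 by 8×7 → 2×7, cost 2·8·7 = 112; cumulative 553; (M₁(M₂(M₃(M₄M₅)))): 15×2 by 2×7 → 15×7, cost 15·2·7 = 210; cumulative 763. Total 763.
Difference: |1188 − 763| = 425.

425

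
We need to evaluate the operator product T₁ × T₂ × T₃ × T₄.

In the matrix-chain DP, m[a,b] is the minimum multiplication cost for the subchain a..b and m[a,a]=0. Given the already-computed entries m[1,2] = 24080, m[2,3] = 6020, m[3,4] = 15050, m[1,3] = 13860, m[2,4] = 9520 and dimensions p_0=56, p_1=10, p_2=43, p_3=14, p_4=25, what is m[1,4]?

23520

m[1,4] = min over k∈[1,3] of m[1,k]+m[k+1,4]+p_{0}·p_k·p_{4}.
k=1: 0 + 9520 + 56·10·25 = 23520; k=2: 24080 + 15050 + 56·43·25 = 99330; k=3: 13860 + 0 + 56·14·25 = 33460.
Minimum: 23520 at k=1.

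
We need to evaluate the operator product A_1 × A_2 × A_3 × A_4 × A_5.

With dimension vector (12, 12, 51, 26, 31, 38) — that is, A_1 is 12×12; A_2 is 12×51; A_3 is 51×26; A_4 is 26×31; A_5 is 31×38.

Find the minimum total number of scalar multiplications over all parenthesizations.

Adjacent pairs: A_1A_2 = 12·12·51 = 7344; A_2A_3 = 12·51·26 = 15912; A_3A_4 = 51·26·31 = 41106; A_4A_5 = 26·31·38 = 30628.
Length 3: A_1..A_3: k=1: 0+15912+12·12·26=19656; k=2: 7344+0+12·51·26=23256 → min 19656 | A_2..A_4: k=2: 0+41106+12·51·31=60078; k=3: 15912+0+12·26·31=25584 → min 25584 | A_3..A_5: k=3: 0+30628+51·26·38=81016; k=4: 41106+0+51·31·38=101184 → min 81016.
Length 4: A_1..A_4: k=1: 0+25584+12·12·31=30048; k=2: 7344+41106+12·51·31=67422; k=3: 19656+0+12·26·31=29328 → min 29328 | A_2..A_5: k=2: 0+81016+12·51·38=104272; k=3: 15912+30628+12·26·38=58396; k=4: 25584+0+12·31·38=39720 → min 39720.
Length 5: A_1..A_5: k=1: 0+39720+12·12·38=45192; k=2: 7344+81016+12·51·38=111616; k=3: 19656+30628+12·26·38=62140; k=4: 29328+0+12·31·38=43464 → min 43464.
Optimal order: (((A_1 × (A_2 × A_3)) × A_4) × A_5) with cost 43464.

43464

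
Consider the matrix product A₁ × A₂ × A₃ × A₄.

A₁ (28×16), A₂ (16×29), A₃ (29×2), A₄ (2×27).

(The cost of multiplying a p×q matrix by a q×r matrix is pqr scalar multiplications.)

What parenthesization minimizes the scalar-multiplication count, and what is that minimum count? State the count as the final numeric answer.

3336

Adjacent pairs: A₁A₂ = 28·16·29 = 12992; A₂A₃ = 16·29·2 = 928; A₃A₄ = 29·2·27 = 1566.
Length 3: A₁..A₃: k=1: 0+928+28·16·2=1824; k=2: 12992+0+28·29·2=14616 → min 1824 | A₂..A₄: k=2: 0+1566+16·29·27=14094; k=3: 928+0+16·2·27=1792 → min 1792.
Length 4: A₁..A₄: k=1: 0+1792+28·16·27=13888; k=2: 12992+1566+28·29·27=36482; k=3: 1824+0+28·2·27=3336 → min 3336.
Optimal parenthesization: ((A₁ × (A₂ × A₃)) × A₄) with cost 3336.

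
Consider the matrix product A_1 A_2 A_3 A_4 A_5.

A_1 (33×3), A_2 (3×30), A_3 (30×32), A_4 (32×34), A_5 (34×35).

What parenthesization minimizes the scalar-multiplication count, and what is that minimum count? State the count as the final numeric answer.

13179

Adjacent pairs: A_1A_2 = 33·3·30 = 2970; A_2A_3 = 3·30·32 = 2880; A_3A_4 = 30·32·34 = 32640; A_4A_5 = 32·34·35 = 38080.
Length 3: A_1..A_3: k=1: 0+2880+33·3·32=6048; k=2: 2970+0+33·30·32=34650 → min 6048 | A_2..A_4: k=2: 0+32640+3·30·34=35700; k=3: 2880+0+3·32·34=6144 → min 6144 | A_3..A_5: k=3: 0+38080+30·32·35=71680; k=4: 32640+0+30·34·35=68340 → min 68340.
Length 4: A_1..A_4: k=1: 0+6144+33·3·34=9510; k=2: 2970+32640+33·30·34=69270; k=3: 6048+0+33·32·34=41952 → min 9510 | A_2..A_5: k=2: 0+68340+3·30·35=71490; k=3: 2880+38080+3·32·35=44320; k=4: 6144+0+3·34·35=9714 → min 9714.
Length 5: A_1..A_5: k=1: 0+9714+33·3·35=13179; k=2: 2970+68340+33·30·35=105960; k=3: 6048+38080+33·32·35=81088; k=4: 9510+0+33·34·35=48780 → min 13179.
Optimal parenthesization: (A_1 (((A_2 A_3) A_4) A_5)) with cost 13179.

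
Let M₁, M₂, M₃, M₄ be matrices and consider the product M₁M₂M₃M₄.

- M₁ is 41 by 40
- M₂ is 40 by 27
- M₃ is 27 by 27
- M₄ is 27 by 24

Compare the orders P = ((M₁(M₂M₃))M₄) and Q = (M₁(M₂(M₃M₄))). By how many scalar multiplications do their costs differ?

Order P = ((M₁(M₂M₃))M₄): (M₂M₃): 40×27 by 27×27 → 40×27, cost 40·27·27 = 29160; (M₁(M₂M₃)): 41×40 by 40×27 → 41×27, cost 41·40·27 = 44280; cumulative 73440; ((M₁(M₂M₃))M₄): 41×27 by 27×24 → 41×24, cost 41·27·24 = 26568; cumulative 100008. Total 100008.
Order Q = (M₁(M₂(M₃M₄))): (M₃M₄): 27×27 by 27×24 → 27×24, cost 27·27·24 = 17496; (M₂(M₃M₄)): 40×27 by 27×24 → 40×24, cost 40·27·24 = 25920; cumulative 43416; (M₁(M₂(M₃M₄))): 41×40 by 40×24 → 41×24, cost 41·40·24 = 39360; cumulative 82776. Total 82776.
Difference: |100008 − 82776| = 17232.

17232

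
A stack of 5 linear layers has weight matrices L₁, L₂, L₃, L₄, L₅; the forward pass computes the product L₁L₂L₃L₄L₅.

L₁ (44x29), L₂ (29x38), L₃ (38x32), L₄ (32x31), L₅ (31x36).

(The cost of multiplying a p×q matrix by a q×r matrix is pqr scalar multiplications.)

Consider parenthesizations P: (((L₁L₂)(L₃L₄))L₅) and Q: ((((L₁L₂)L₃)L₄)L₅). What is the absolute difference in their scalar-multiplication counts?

Order P = (((L₁L₂)(L₃L₄))L₅): (L₁L₂): 44×29 by 29×38 → 44×38, cost 44·29·38 = 48488; (L₃L₄): 38×32 by 32×31 → 38×31, cost 38·32·31 = 37696; ((L₁L₂)(L₃L₄)): 44×38 by 38×31 → 44×31, cost 44·38·31 = 51832; cumulative 138016; (((L₁L₂)(L₃L₄))L₅): 44×31 by 31×36 → 44×36, cost 44·31·36 = 49104; cumulative 187120. Total 187120.
Order Q = ((((L₁L₂)L₃)L₄)L₅): (L₁L₂): 44×29 by 29×38 → 44×38, cost 44·29·38 = 48488; ((L₁L₂)L₃): 44×38 by 38×32 → 44×32, cost 44·38·32 = 53504; cumulative 101992; (((L₁L₂)L₃)L₄): 44×32 by 32×31 → 44×31, cost 44·32·31 = 43648; cumulative 145640; ((((L₁L₂)L₃)L₄)L₅): 44×31 by 31×36 → 44×36, cost 44·31·36 = 49104; cumulative 194744. Total 194744.
Difference: |187120 − 194744| = 7624.

7624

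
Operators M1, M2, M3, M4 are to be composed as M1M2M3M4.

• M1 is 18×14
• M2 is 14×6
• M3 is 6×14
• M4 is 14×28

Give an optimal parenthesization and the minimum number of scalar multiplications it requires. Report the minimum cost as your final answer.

6888

Adjacent pairs: M1M2 = 18·14·6 = 1512; M2M3 = 14·6·14 = 1176; M3M4 = 6·14·28 = 2352.
Length 3: M1..M3: k=1: 0+1176+18·14·14=4704; k=2: 1512+0+18·6·14=3024 → min 3024 | M2..M4: k=2: 0+2352+14·6·28=4704; k=3: 1176+0+14·14·28=6664 → min 4704.
Length 4: M1..M4: k=1: 0+4704+18·14·28=11760; k=2: 1512+2352+18·6·28=6888; k=3: 3024+0+18·14·28=10080 → min 6888.
Optimal parenthesization: ((M1M2)(M3M4)) with cost 6888.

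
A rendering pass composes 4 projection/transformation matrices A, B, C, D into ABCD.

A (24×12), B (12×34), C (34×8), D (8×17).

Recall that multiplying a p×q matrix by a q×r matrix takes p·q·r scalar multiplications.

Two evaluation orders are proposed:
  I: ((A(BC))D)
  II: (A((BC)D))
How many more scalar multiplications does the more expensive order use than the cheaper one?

960

Order I = ((A(BC))D): (BC): 12×34 by 34×8 → 12×8, cost 12·34·8 = 3264; (A(BC)): 24×12 by 12×8 → 24×8, cost 24·12·8 = 2304; cumulative 5568; ((A(BC))D): 24×8 by 8×17 → 24×17, cost 24·8·17 = 3264; cumulative 8832. Total 8832.
Order II = (A((BC)D)): (BC): 12×34 by 34×8 → 12×8, cost 12·34·8 = 3264; ((BC)D): 12×8 by 8×17 → 12×17, cost 12·8·17 = 1632; cumulative 4896; (A((BC)D)): 24×12 by 12×17 → 24×17, cost 24·12·17 = 4896; cumulative 9792. Total 9792.
Difference: |8832 − 9792| = 960.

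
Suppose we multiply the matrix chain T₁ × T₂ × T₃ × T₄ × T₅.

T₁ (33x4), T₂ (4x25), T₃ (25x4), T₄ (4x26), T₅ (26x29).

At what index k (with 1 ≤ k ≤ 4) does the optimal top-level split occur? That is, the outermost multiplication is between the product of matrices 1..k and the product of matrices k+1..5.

Adjacent pairs: T₁T₂ = 33·4·25 = 3300; T₂T₃ = 4·25·4 = 400; T₃T₄ = 25·4·26 = 2600; T₄T₅ = 4·26·29 = 3016.
Length 3: T₁..T₃: k=1: 0+400+33·4·4=928; k=2: 3300+0+33·25·4=6600 → min 928 | T₂..T₄: k=2: 0+2600+4·25·26=5200; k=3: 400+0+4·4·26=816 → min 816 | T₃..T₅: k=3: 0+3016+25·4·29=5916; k=4: 2600+0+25·26·29=21450 → min 5916.
Length 4: T₁..T₄: k=1: 0+816+33·4·26=4248; k=2: 3300+2600+33·25·26=27350; k=3: 928+0+33·4·26=4360 → min 4248 | T₂..T₅: k=2: 0+5916+4·25·29=8816; k=3: 400+3016+4·4·29=3880; k=4: 816+0+4·26·29=3832 → min 3832.
Top-level splits: k=1: (T₁..T₁)·(T₂..T₅) → 0+3832+33·4·29 = 7660; k=2: (T₁..T₂)·(T₃..T₅) → 3300+5916+33·25·29 = 33141; k=3: (T₁..T₃)·(T₄..T₅) → 928+3016+33·4·29 = 7772; k=4: (T₁..T₄)·(T₅..T₅) → 4248+0+33·26·29 = 29130.
Best split is after T₁, i.e. k = 1.

1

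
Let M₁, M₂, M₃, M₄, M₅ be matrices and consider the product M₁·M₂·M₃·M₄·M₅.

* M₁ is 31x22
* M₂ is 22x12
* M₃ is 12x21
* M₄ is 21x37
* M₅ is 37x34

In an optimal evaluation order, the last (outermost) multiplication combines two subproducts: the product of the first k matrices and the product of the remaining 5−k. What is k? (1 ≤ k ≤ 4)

Adjacent pairs: M₁M₂ = 31·22·12 = 8184; M₂M₃ = 22·12·21 = 5544; M₃M₄ = 12·21·37 = 9324; M₄M₅ = 21·37·34 = 26418.
Length 3: M₁..M₃: k=1: 0+5544+31·22·21=19866; k=2: 8184+0+31·12·21=15996 → min 15996 | M₂..M₄: k=2: 0+9324+22·12·37=19092; k=3: 5544+0+22·21·37=22638 → min 19092 | M₃..M₅: k=3: 0+26418+12·21·34=34986; k=4: 9324+0+12·37·34=24420 → min 24420.
Length 4: M₁..M₄: k=1: 0+19092+31·22·37=44326; k=2: 8184+9324+31·12·37=31272; k=3: 15996+0+31·21·37=40083 → min 31272 | M₂..M₅: k=2: 0+24420+22·12·34=33396; k=3: 5544+26418+22·21·34=47670; k=4: 19092+0+22·37·34=46768 → min 33396.
Top-level splits: k=1: (M₁..M₁)·(M₂..M₅) → 0+33396+31·22·34 = 56584; k=2: (M₁..M₂)·(M₃..M₅) → 8184+24420+31·12·34 = 45252; k=3: (M₁..M₃)·(M₄..M₅) → 15996+26418+31·21·34 = 64548; k=4: (M₁..M₄)·(M₅..M₅) → 31272+0+31·37·34 = 70270.
Best split is after M₂, i.e. k = 2.

2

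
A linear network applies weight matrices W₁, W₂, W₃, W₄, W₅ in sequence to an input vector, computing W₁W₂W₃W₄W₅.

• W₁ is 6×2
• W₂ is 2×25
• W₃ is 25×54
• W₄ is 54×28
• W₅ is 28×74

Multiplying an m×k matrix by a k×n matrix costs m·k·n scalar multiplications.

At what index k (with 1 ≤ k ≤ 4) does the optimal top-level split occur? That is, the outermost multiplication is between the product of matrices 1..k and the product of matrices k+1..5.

1

Adjacent pairs: W₁W₂ = 6·2·25 = 300; W₂W₃ = 2·25·54 = 2700; W₃W₄ = 25·54·28 = 37800; W₄W₅ = 54·28·74 = 111888.
Length 3: W₁..W₃: k=1: 0+2700+6·2·54=3348; k=2: 300+0+6·25·54=8400 → min 3348 | W₂..W₄: k=2: 0+37800+2·25·28=39200; k=3: 2700+0+2·54·28=5724 → min 5724 | W₃..W₅: k=3: 0+111888+25·54·74=211788; k=4: 37800+0+25·28·74=89600 → min 89600.
Length 4: W₁..W₄: k=1: 0+5724+6·2·28=6060; k=2: 300+37800+6·25·28=42300; k=3: 3348+0+6·54·28=12420 → min 6060 | W₂..W₅: k=2: 0+89600+2·25·74=93300; k=3: 2700+111888+2·54·74=122580; k=4: 5724+0+2·28·74=9868 → min 9868.
Top-level splits: k=1: (W₁..W₁)·(W₂..W₅) → 0+9868+6·2·74 = 10756; k=2: (W₁..W₂)·(W₃..W₅) → 300+89600+6·25·74 = 101000; k=3: (W₁..W₃)·(W₄..W₅) → 3348+111888+6·54·74 = 139212; k=4: (W₁..W₄)·(W₅..W₅) → 6060+0+6·28·74 = 18492.
Best split is after W₁, i.e. k = 1.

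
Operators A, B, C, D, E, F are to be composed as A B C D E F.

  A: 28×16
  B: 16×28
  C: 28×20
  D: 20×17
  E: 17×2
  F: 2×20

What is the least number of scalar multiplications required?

Adjacent pairs: AB = 28·16·28 = 12544; BC = 16·28·20 = 8960; CD = 28·20·17 = 9520; DE = 20·17·2 = 680; EF = 17·2·20 = 680.
Length 3: A..C: k=1: 0+8960+28·16·20=17920; k=2: 12544+0+28·28·20=28224 → min 17920 | B..D: k=2: 0+9520+16·28·17=17136; k=3: 8960+0+16·20·17=14400 → min 14400 | C..E: k=3: 0+680+28·20·2=1800; k=4: 9520+0+28·17·2=10472 → min 1800 | D..F: k=4: 0+680+20·17·20=7480; k=5: 680+0+20·2·20=1480 → min 1480.
Length 4: A..D: k=1: 0+14400+28·16·17=22016; k=2: 12544+9520+28·28·17=35392; k=3: 17920+0+28·20·17=27440 → min 22016 | B..E: k=2: 0+1800+16·28·2=2696; k=3: 8960+680+16·20·2=10280; k=4: 14400+0+16·17·2=14944 → min 2696 | C..F: k=3: 0+1480+28·20·20=12680; k=4: 9520+680+28·17·20=19720; k=5: 1800+0+28·2·20=2920 → min 2920.
Length 5: A..E: k=1: 0+2696+28·16·2=3592; k=2: 12544+1800+28·28·2=15912; k=3: 17920+680+28·20·2=19720; k=4: 22016+0+28·17·2=22968 → min 3592 | B..F: k=2: 0+2920+16·28·20=11880; k=3: 8960+1480+16·20·20=16840; k=4: 14400+680+16·17·20=20520; k=5: 2696+0+16·2·20=3336 → min 3336.
Length 6: A..F: k=1: 0+3336+28·16·20=12296; k=2: 12544+2920+28·28·20=31144; k=3: 17920+1480+28·20·20=30600; k=4: 22016+680+28·17·20=32216; k=5: 3592+0+28·2·20=4712 → min 4712.
Optimal order: ((A (B (C (D E)))) F) with cost 4712.

4712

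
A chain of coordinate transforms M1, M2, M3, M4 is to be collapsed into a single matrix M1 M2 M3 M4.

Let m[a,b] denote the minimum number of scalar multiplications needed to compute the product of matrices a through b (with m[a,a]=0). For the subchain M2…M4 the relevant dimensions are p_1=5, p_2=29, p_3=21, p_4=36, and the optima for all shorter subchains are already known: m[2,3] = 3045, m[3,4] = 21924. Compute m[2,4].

m[2,4] = min over k∈[2,3] of m[2,k]+m[k+1,4]+p_{1}·p_k·p_{4}.
k=2: 0 + 21924 + 5·29·36 = 27144; k=3: 3045 + 0 + 5·21·36 = 6825.
Minimum: 6825 at k=3.

6825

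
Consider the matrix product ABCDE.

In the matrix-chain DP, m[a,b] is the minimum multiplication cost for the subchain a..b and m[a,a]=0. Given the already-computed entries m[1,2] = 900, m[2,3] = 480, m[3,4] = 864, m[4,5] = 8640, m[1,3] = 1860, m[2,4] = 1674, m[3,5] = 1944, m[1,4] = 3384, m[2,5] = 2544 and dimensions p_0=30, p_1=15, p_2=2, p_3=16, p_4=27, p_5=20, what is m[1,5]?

m[1,5] = min over k∈[1,4] of m[1,k]+m[k+1,5]+p_{0}·p_k·p_{5}.
k=1: 0 + 2544 + 30·15·20 = 11544; k=2: 900 + 1944 + 30·2·20 = 4044; k=3: 1860 + 8640 + 30·16·20 = 20100; k=4: 3384 + 0 + 30·27·20 = 19584.
Minimum: 4044 at k=2.

4044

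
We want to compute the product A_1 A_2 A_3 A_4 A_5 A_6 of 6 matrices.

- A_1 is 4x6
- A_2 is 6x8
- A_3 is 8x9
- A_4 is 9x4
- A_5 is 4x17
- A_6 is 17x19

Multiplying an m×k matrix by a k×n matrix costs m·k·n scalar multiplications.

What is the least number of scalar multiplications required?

Adjacent pairs: A_1A_2 = 4·6·8 = 192; A_2A_3 = 6·8·9 = 432; A_3A_4 = 8·9·4 = 288; A_4A_5 = 9·4·17 = 612; A_5A_6 = 4·17·19 = 1292.
Length 3: A_1..A_3: k=1: 0+432+4·6·9=648; k=2: 192+0+4·8·9=480 → min 480 | A_2..A_4: k=2: 0+288+6·8·4=480; k=3: 432+0+6·9·4=648 → min 480 | A_3..A_5: k=3: 0+612+8·9·17=1836; k=4: 288+0+8·4·17=832 → min 832 | A_4..A_6: k=4: 0+1292+9·4·19=1976; k=5: 612+0+9·17·19=3519 → min 1976.
Length 4: A_1..A_4: k=1: 0+480+4·6·4=576; k=2: 192+288+4·8·4=608; k=3: 480+0+4·9·4=624 → min 576 | A_2..A_5: k=2: 0+832+6·8·17=1648; k=3: 432+612+6·9·17=1962; k=4: 480+0+6·4·17=888 → min 888 | A_3..A_6: k=3: 0+1976+8·9·19=3344; k=4: 288+1292+8·4·19=2188; k=5: 832+0+8·17·19=3416 → min 2188.
Length 5: A_1..A_5: k=1: 0+888+4·6·17=1296; k=2: 192+832+4·8·17=1568; k=3: 480+612+4·9·17=1704; k=4: 576+0+4·4·17=848 → min 848 | A_2..A_6: k=2: 0+2188+6·8·19=3100; k=3: 432+1976+6·9·19=3434; k=4: 480+1292+6·4·19=2228; k=5: 888+0+6·17·19=2826 → min 2228.
Length 6: A_1..A_6: k=1: 0+2228+4·6·19=2684; k=2: 192+2188+4·8·19=2988; k=3: 480+1976+4·9·19=3140; k=4: 576+1292+4·4·19=2172; k=5: 848+0+4·17·19=2140 → min 2140.
Optimal order: (((A_1 (A_2 (A_3 A_4))) A_5) A_6) with cost 2140.

2140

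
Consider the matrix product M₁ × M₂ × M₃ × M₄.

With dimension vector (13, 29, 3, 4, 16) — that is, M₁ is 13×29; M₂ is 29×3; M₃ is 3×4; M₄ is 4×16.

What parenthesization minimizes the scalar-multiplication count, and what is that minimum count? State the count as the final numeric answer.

Adjacent pairs: M₁M₂ = 13·29·3 = 1131; M₂M₃ = 29·3·4 = 348; M₃M₄ = 3·4·16 = 192.
Length 3: M₁..M₃: k=1: 0+348+13·29·4=1856; k=2: 1131+0+13·3·4=1287 → min 1287 | M₂..M₄: k=2: 0+192+29·3·16=1584; k=3: 348+0+29·4·16=2204 → min 1584.
Length 4: M₁..M₄: k=1: 0+1584+13·29·16=7616; k=2: 1131+192+13·3·16=1947; k=3: 1287+0+13·4·16=2119 → min 1947.
Optimal parenthesization: ((M₁ × M₂) × (M₃ × M₄)) with cost 1947.

1947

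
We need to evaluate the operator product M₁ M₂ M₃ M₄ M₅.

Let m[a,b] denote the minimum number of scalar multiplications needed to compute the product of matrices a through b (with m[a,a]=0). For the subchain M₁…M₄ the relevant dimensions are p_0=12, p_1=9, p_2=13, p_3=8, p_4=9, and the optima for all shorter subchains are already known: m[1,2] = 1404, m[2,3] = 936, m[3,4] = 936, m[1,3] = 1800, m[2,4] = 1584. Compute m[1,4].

m[1,4] = min over k∈[1,3] of m[1,k]+m[k+1,4]+p_{0}·p_k·p_{4}.
k=1: 0 + 1584 + 12·9·9 = 2556; k=2: 1404 + 936 + 12·13·9 = 3744; k=3: 1800 + 0 + 12·8·9 = 2664.
Minimum: 2556 at k=1.

2556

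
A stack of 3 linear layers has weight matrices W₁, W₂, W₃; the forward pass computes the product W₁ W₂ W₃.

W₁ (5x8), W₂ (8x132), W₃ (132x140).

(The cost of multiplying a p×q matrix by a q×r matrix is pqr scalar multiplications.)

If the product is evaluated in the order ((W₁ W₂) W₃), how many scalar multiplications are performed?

(W₁ W₂): 5×8 by 8×132 → 5×132, cost 5·8·132 = 5280
((W₁ W₂) W₃): 5×132 by 132×140 → 5×140, cost 5·132·140 = 92400; cumulative 97680
Total: 97680 scalar multiplications.

97680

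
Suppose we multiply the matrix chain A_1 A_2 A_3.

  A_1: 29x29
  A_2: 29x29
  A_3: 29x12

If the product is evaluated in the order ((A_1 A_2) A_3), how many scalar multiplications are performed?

34481

(A_1 A_2): 29×29 by 29×29 → 29×29, cost 29·29·29 = 24389
((A_1 A_2) A_3): 29×29 by 29×12 → 29×12, cost 29·29·12 = 10092; cumulative 34481
Total: 34481 scalar multiplications.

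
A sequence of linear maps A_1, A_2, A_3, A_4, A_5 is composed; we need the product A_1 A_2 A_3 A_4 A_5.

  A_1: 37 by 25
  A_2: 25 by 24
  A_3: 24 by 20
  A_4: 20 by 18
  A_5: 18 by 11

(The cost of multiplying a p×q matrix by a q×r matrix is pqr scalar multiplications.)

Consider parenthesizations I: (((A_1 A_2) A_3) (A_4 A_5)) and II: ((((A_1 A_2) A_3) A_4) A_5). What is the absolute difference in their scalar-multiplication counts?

8546

Order I = (((A_1 A_2) A_3) (A_4 A_5)): (A_1 A_2): 37×25 by 25×24 → 37×24, cost 37·25·24 = 22200; ((A_1 A_2) A_3): 37×24 by 24×20 → 37×20, cost 37·24·20 = 17760; cumulative 39960; (A_4 A_5): 20×18 by 18×11 → 20×11, cost 20·18·11 = 3960; (((A_1 A_2) A_3) (A_4 A_5)): 37×20 by 20×11 → 37×11, cost 37·20·11 = 8140; cumulative 52060. Total 52060.
Order II = ((((A_1 A_2) A_3) A_4) A_5): (A_1 A_2): 37×25 by 25×24 → 37×24, cost 37·25·24 = 22200; ((A_1 A_2) A_3): 37×24 by 24×20 → 37×20, cost 37·24·20 = 17760; cumulative 39960; (((A_1 A_2) A_3) A_4): 37×20 by 20×18 → 37×18, cost 37·20·18 = 13320; cumulative 53280; ((((A_1 A_2) A_3) A_4) A_5): 37×18 by 18×11 → 37×11, cost 37·18·11 = 7326; cumulative 60606. Total 60606.
Difference: |52060 − 60606| = 8546.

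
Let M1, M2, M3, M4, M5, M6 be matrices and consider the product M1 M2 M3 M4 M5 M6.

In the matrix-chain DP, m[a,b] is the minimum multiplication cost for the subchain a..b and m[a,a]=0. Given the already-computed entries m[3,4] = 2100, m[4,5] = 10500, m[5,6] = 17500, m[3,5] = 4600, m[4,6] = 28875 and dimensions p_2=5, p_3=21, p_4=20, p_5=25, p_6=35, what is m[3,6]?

8975

m[3,6] = min over k∈[3,5] of m[3,k]+m[k+1,6]+p_{2}·p_k·p_{6}.
k=3: 0 + 28875 + 5·21·35 = 32550; k=4: 2100 + 17500 + 5·20·35 = 23100; k=5: 4600 + 0 + 5·25·35 = 8975.
Minimum: 8975 at k=5.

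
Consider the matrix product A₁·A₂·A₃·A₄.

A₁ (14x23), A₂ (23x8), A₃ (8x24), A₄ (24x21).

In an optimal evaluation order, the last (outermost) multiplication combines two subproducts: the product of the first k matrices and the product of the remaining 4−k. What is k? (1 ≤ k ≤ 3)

2

Adjacent pairs: A₁A₂ = 14·23·8 = 2576; A₂A₃ = 23·8·24 = 4416; A₃A₄ = 8·24·21 = 4032.
Length 3: A₁..A₃: k=1: 0+4416+14·23·24=12144; k=2: 2576+0+14·8·24=5264 → min 5264 | A₂..A₄: k=2: 0+4032+23·8·21=7896; k=3: 4416+0+23·24·21=16008 → min 7896.
Top-level splits: k=1: (A₁..A₁)·(A₂..A₄) → 0+7896+14·23·21 = 14658; k=2: (A₁..A₂)·(A₃..A₄) → 2576+4032+14·8·21 = 8960; k=3: (A₁..A₃)·(A₄..A₄) → 5264+0+14·24·21 = 12320.
Best split is after A₂, i.e. k = 2.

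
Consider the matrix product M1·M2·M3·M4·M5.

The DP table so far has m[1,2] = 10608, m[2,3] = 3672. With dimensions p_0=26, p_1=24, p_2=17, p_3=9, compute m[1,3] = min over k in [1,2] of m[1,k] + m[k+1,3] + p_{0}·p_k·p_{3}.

9288

m[1,3] = min over k∈[1,2] of m[1,k]+m[k+1,3]+p_{0}·p_k·p_{3}.
k=1: 0 + 3672 + 26·24·9 = 9288; k=2: 10608 + 0 + 26·17·9 = 14586.
Minimum: 9288 at k=1.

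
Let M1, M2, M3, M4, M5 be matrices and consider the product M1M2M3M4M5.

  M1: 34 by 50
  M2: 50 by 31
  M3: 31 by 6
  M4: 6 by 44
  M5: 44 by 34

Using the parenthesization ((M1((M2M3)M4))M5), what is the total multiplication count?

148164

(M2M3): 50×31 by 31×6 → 50×6, cost 50·31·6 = 9300
((M2M3)M4): 50×6 by 6×44 → 50×44, cost 50·6·44 = 13200; cumulative 22500
(M1((M2M3)M4)): 34×50 by 50×44 → 34×44, cost 34·50·44 = 74800; cumulative 97300
((M1((M2M3)M4))M5): 34×44 by 44×34 → 34×34, cost 34·44·34 = 50864; cumulative 148164
Total: 148164 scalar multiplications.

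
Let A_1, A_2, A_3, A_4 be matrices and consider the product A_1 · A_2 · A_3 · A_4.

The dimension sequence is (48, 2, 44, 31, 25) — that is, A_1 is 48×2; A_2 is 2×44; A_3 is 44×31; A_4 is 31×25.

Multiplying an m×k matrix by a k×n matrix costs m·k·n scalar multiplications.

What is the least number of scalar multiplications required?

6678

Adjacent pairs: A_1A_2 = 48·2·44 = 4224; A_2A_3 = 2·44·31 = 2728; A_3A_4 = 44·31·25 = 34100.
Length 3: A_1..A_3: k=1: 0+2728+48·2·31=5704; k=2: 4224+0+48·44·31=69696 → min 5704 | A_2..A_4: k=2: 0+34100+2·44·25=36300; k=3: 2728+0+2·31·25=4278 → min 4278.
Length 4: A_1..A_4: k=1: 0+4278+48·2·25=6678; k=2: 4224+34100+48·44·25=91124; k=3: 5704+0+48·31·25=42904 → min 6678.
Optimal order: (A_1 · ((A_2 · A_3) · A_4)) with cost 6678.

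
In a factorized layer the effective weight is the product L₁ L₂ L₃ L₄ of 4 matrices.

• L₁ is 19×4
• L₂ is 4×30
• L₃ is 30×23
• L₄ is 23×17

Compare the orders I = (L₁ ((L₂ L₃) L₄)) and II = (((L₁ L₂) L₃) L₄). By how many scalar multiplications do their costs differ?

17203

Order I = (L₁ ((L₂ L₃) L₄)): (L₂ L₃): 4×30 by 30×23 → 4×23, cost 4·30·23 = 2760; ((L₂ L₃) L₄): 4×23 by 23×17 → 4×17, cost 4·23·17 = 1564; cumulative 4324; (L₁ ((L₂ L₃) L₄)): 19×4 by 4×17 → 19×17, cost 19·4·17 = 1292; cumulative 5616. Total 5616.
Order II = (((L₁ L₂) L₃) L₄): (L₁ L₂): 19×4 by 4×30 → 19×30, cost 19·4·30 = 2280; ((L₁ L₂) L₃): 19×30 by 30×23 → 19×23, cost 19·30·23 = 13110; cumulative 15390; (((L₁ L₂) L₃) L₄): 19×23 by 23×17 → 19×17, cost 19·23·17 = 7429; cumulative 22819. Total 22819.
Difference: |5616 − 22819| = 17203.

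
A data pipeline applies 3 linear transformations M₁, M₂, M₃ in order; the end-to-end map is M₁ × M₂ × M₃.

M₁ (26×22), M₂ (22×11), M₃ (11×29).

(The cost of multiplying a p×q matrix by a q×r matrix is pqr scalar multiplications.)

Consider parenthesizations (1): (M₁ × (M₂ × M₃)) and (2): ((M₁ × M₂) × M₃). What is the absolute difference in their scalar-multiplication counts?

Order (1) = (M₁ × (M₂ × M₃)): (M₂ × M₃): 22×11 by 11×29 → 22×29, cost 22·11·29 = 7018; (M₁ × (M₂ × M₃)): 26×22 by 22×29 → 26×29, cost 26·22·29 = 16588; cumulative 23606. Total 23606.
Order (2) = ((M₁ × M₂) × M₃): (M₁ × M₂): 26×22 by 22×11 → 26×11, cost 26·22·11 = 6292; ((M₁ × M₂) × M₃): 26×11 by 11×29 → 26×29, cost 26·11·29 = 8294; cumulative 14586. Total 14586.
Difference: |23606 − 14586| = 9020.

9020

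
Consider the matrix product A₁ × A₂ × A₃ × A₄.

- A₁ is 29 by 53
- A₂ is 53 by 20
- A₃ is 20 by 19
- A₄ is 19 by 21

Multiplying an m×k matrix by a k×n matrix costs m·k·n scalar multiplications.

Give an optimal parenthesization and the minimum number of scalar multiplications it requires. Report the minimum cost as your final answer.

50900

Adjacent pairs: A₁A₂ = 29·53·20 = 30740; A₂A₃ = 53·20·19 = 20140; A₃A₄ = 20·19·21 = 7980.
Length 3: A₁..A₃: k=1: 0+20140+29·53·19=49343; k=2: 30740+0+29·20·19=41760 → min 41760 | A₂..A₄: k=2: 0+7980+53·20·21=30240; k=3: 20140+0+53·19·21=41287 → min 30240.
Length 4: A₁..A₄: k=1: 0+30240+29·53·21=62517; k=2: 30740+7980+29·20·21=50900; k=3: 41760+0+29·19·21=53331 → min 50900.
Optimal parenthesization: ((A₁ × A₂) × (A₃ × A₄)) with cost 50900.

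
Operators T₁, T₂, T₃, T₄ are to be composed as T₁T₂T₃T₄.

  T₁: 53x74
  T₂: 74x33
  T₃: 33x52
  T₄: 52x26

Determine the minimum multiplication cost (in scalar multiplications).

Adjacent pairs: T₁T₂ = 53·74·33 = 129426; T₂T₃ = 74·33·52 = 126984; T₃T₄ = 33·52·26 = 44616.
Length 3: T₁..T₃: k=1: 0+126984+53·74·52=330928; k=2: 129426+0+53·33·52=220374 → min 220374 | T₂..T₄: k=2: 0+44616+74·33·26=108108; k=3: 126984+0+74·52·26=227032 → min 108108.
Length 4: T₁..T₄: k=1: 0+108108+53·74·26=210080; k=2: 129426+44616+53·33·26=219516; k=3: 220374+0+53·52·26=292030 → min 210080.
Optimal order: (T₁(T₂(T₃T₄))) with cost 210080.

210080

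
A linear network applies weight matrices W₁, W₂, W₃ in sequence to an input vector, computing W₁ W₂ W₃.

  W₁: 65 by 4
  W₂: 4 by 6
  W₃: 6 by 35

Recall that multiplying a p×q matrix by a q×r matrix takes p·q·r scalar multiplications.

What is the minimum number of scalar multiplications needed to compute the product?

9940

Order (W₁ (W₂ W₃)): (W₂ W₃): 4×6 by 6×35 → 4×35, cost 4·6·35 = 840; (W₁ (W₂ W₃)): 65×4 by 4×35 → 65×35, cost 65·4·35 = 9100; cumulative 9940. Total 9940.
Order ((W₁ W₂) W₃): (W₁ W₂): 65×4 by 4×6 → 65×6, cost 65·4·6 = 1560; ((W₁ W₂) W₃): 65×6 by 6×35 → 65×35, cost 65·6·35 = 13650; cumulative 15210. Total 15210.
Minimum: 9940.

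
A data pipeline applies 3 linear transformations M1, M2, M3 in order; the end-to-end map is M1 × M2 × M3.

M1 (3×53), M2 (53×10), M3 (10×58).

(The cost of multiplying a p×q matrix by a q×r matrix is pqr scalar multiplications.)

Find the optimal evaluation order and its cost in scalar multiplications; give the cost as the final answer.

(M1 × (M2 × M3)): cost 39962.
((M1 × M2) × M3): cost 3330.
Optimal: ((M1 × M2) × M3) with cost 3330.

3330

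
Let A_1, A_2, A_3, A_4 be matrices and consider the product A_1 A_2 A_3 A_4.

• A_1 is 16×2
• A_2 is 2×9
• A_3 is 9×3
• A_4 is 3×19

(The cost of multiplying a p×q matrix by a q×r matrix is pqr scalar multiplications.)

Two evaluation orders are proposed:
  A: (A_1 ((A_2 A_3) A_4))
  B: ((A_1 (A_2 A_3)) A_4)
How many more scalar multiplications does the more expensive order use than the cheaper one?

Order A = (A_1 ((A_2 A_3) A_4)): (A_2 A_3): 2×9 by 9×3 → 2×3, cost 2·9·3 = 54; ((A_2 A_3) A_4): 2×3 by 3×19 → 2×19, cost 2·3·19 = 114; cumulative 168; (A_1 ((A_2 A_3) A_4)): 16×2 by 2×19 → 16×19, cost 16·2·19 = 608; cumulative 776. Total 776.
Order B = ((A_1 (A_2 A_3)) A_4): (A_2 A_3): 2×9 by 9×3 → 2×3, cost 2·9·3 = 54; (A_1 (A_2 A_3)): 16×2 by 2×3 → 16×3, cost 16·2·3 = 96; cumulative 150; ((A_1 (A_2 A_3)) A_4): 16×3 by 3×19 → 16×19, cost 16·3·19 = 912; cumulative 1062. Total 1062.
Difference: |776 − 1062| = 286.

286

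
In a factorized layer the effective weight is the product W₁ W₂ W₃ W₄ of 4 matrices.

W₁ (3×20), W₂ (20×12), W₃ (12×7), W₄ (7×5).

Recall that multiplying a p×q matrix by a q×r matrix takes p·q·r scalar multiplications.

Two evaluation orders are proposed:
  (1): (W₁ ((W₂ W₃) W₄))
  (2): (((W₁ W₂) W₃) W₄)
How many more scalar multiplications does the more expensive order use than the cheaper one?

Order (1) = (W₁ ((W₂ W₃) W₄)): (W₂ W₃): 20×12 by 12×7 → 20×7, cost 20·12·7 = 1680; ((W₂ W₃) W₄): 20×7 by 7×5 → 20×5, cost 20·7·5 = 700; cumulative 2380; (W₁ ((W₂ W₃) W₄)): 3×20 by 20×5 → 3×5, cost 3·20·5 = 300; cumulative 2680. Total 2680.
Order (2) = (((W₁ W₂) W₃) W₄): (W₁ W₂): 3×20 by 20×12 → 3×12, cost 3·20·12 = 720; ((W₁ W₂) W₃): 3×12 by 12×7 → 3×7, cost 3·12·7 = 252; cumulative 972; (((W₁ W₂) W₃) W₄): 3×7 by 7×5 → 3×5, cost 3·7·5 = 105; cumulative 1077. Total 1077.
Difference: |2680 − 1077| = 1603.

1603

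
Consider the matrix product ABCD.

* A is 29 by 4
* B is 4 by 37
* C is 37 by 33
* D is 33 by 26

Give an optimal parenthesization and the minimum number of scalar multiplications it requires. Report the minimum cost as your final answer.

11332

Adjacent pairs: AB = 29·4·37 = 4292; BC = 4·37·33 = 4884; CD = 37·33·26 = 31746.
Length 3: A..C: k=1: 0+4884+29·4·33=8712; k=2: 4292+0+29·37·33=39701 → min 8712 | B..D: k=2: 0+31746+4·37·26=35594; k=3: 4884+0+4·33·26=8316 → min 8316.
Length 4: A..D: k=1: 0+8316+29·4·26=11332; k=2: 4292+31746+29·37·26=63936; k=3: 8712+0+29·33·26=33594 → min 11332.
Optimal parenthesization: (A((BC)D)) with cost 11332.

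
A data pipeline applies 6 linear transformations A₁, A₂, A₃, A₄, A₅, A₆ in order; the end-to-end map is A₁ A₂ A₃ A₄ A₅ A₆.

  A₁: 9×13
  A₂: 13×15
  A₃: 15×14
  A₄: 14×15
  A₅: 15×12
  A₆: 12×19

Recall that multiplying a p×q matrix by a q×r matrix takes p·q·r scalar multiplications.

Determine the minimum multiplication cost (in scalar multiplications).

Adjacent pairs: A₁A₂ = 9·13·15 = 1755; A₂A₃ = 13·15·14 = 2730; A₃A₄ = 15·14·15 = 3150; A₄A₅ = 14·15·12 = 2520; A₅A₆ = 15·12·19 = 3420.
Length 3: A₁..A₃: k=1: 0+2730+9·13·14=4368; k=2: 1755+0+9·15·14=3645 → min 3645 | A₂..A₄: k=2: 0+3150+13·15·15=6075; k=3: 2730+0+13·14·15=5460 → min 5460 | A₃..A₅: k=3: 0+2520+15·14·12=5040; k=4: 3150+0+15·15·12=5850 → min 5040 | A₄..A₆: k=4: 0+3420+14·15·19=7410; k=5: 2520+0+14·12·19=5712 → min 5712.
Length 4: A₁..A₄: k=1: 0+5460+9·13·15=7215; k=2: 1755+3150+9·15·15=6930; k=3: 3645+0+9·14·15=5535 → min 5535 | A₂..A₅: k=2: 0+5040+13·15·12=7380; k=3: 2730+2520+13·14·12=7434; k=4: 5460+0+13·15·12=7800 → min 7380 | A₃..A₆: k=3: 0+5712+15·14·19=9702; k=4: 3150+3420+15·15·19=10845; k=5: 5040+0+15·12·19=8460 → min 8460.
Length 5: A₁..A₅: k=1: 0+7380+9·13·12=8784; k=2: 1755+5040+9·15·12=8415; k=3: 3645+2520+9·14·12=7677; k=4: 5535+0+9·15·12=7155 → min 7155 | A₂..A₆: k=2: 0+8460+13·15·19=12165; k=3: 2730+5712+13·14·19=11900; k=4: 5460+3420+13·15·19=12585; k=5: 7380+0+13·12·19=10344 → min 10344.
Length 6: A₁..A₆: k=1: 0+10344+9·13·19=12567; k=2: 1755+8460+9·15·19=12780; k=3: 3645+5712+9·14·19=11751; k=4: 5535+3420+9·15·19=11520; k=5: 7155+0+9·12·19=9207 → min 9207.
Optimal order: (((((A₁ A₂) A₃) A₄) A₅) A₆) with cost 9207.

9207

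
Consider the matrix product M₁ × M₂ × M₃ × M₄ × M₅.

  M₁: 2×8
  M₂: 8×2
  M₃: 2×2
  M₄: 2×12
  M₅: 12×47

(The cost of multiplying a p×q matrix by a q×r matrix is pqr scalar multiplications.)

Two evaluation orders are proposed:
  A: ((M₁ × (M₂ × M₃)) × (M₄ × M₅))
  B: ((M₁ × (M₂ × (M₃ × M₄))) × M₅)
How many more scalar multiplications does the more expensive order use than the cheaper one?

180

Order A = ((M₁ × (M₂ × M₃)) × (M₄ × M₅)): (M₂ × M₃): 8×2 by 2×2 → 8×2, cost 8·2·2 = 32; (M₁ × (M₂ × M₃)): 2×8 by 8×2 → 2×2, cost 2·8·2 = 32; cumulative 64; (M₄ × M₅): 2×12 by 12×47 → 2×47, cost 2·12·47 = 1128; ((M₁ × (M₂ × M₃)) × (M₄ × M₅)): 2×2 by 2×47 → 2×47, cost 2·2·47 = 188; cumulative 1380. Total 1380.
Order B = ((M₁ × (M₂ × (M₃ × M₄))) × M₅): (M₃ × M₄): 2×2 by 2×12 → 2×12, cost 2·2·12 = 48; (M₂ × (M₃ × M₄)): 8×2 by 2×12 → 8×12, cost 8·2·12 = 192; cumulative 240; (M₁ × (M₂ × (M₃ × M₄))): 2×8 by 8×12 → 2×12, cost 2·8·12 = 192; cumulative 432; ((M₁ × (M₂ × (M₃ × M₄))) × M₅): 2×12 by 12×47 → 2×47, cost 2·12·47 = 1128; cumulative 1560. Total 1560.
Difference: |1380 − 1560| = 180.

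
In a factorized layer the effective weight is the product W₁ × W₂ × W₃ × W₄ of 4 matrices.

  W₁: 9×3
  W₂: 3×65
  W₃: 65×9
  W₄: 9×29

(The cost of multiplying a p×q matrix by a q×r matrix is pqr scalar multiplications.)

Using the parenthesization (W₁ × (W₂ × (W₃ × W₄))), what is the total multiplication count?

(W₃ × W₄): 65×9 by 9×29 → 65×29, cost 65·9·29 = 16965
(W₂ × (W₃ × W₄)): 3×65 by 65×29 → 3×29, cost 3·65·29 = 5655; cumulative 22620
(W₁ × (W₂ × (W₃ × W₄))): 9×3 by 3×29 → 9×29, cost 9·3·29 = 783; cumulative 23403
Total: 23403 scalar multiplications.

23403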